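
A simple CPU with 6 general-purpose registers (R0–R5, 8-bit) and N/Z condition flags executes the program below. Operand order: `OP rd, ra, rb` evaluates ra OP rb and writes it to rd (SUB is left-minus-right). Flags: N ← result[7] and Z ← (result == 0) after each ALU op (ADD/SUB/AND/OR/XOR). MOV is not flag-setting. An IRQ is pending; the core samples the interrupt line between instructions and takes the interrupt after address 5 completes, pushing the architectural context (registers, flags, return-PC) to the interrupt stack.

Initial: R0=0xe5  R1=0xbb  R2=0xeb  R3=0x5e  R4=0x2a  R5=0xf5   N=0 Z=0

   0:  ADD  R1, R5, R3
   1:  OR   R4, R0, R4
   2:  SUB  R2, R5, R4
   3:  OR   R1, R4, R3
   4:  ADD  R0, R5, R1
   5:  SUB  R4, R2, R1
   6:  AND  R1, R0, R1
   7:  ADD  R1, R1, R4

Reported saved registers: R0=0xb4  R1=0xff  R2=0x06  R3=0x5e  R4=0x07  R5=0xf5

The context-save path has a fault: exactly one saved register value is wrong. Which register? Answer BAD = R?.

after  0: R0=0xe5 R1=0x53 R2=0xeb R3=0x5e R4=0x2a R5=0xf5  N=0 Z=0
after  1: R0=0xe5 R1=0x53 R2=0xeb R3=0x5e R4=0xef R5=0xf5  N=1 Z=0
after  2: R0=0xe5 R1=0x53 R2=0x06 R3=0x5e R4=0xef R5=0xf5  N=0 Z=0
after  3: R0=0xe5 R1=0xff R2=0x06 R3=0x5e R4=0xef R5=0xf5  N=1 Z=0
after  4: R0=0xf4 R1=0xff R2=0x06 R3=0x5e R4=0xef R5=0xf5  N=1 Z=0
after  5: R0=0xf4 R1=0xff R2=0x06 R3=0x5e R4=0x07 R5=0xf5  N=0 Z=0
-- IRQ taken; context saved, return-PC = 6 --
mismatch: R0: reported 0xb4 vs actual 0xf4

BAD = R0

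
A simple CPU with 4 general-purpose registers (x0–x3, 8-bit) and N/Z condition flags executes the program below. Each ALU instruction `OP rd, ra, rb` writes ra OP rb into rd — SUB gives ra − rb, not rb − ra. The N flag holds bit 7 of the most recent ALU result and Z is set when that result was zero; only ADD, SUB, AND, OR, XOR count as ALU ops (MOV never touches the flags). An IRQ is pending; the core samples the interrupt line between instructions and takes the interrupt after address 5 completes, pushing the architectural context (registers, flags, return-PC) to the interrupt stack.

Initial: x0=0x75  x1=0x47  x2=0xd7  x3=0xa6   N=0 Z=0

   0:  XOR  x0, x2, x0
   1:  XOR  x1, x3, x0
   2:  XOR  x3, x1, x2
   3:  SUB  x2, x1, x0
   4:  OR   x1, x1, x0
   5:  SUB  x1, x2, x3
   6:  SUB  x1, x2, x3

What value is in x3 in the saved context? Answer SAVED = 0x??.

SAVED = 0xd3

after  0: x0=0xa2 x1=0x47 x2=0xd7 x3=0xa6  N=1 Z=0
after  1: x0=0xa2 x1=0x04 x2=0xd7 x3=0xa6  N=0 Z=0
after  2: x0=0xa2 x1=0x04 x2=0xd7 x3=0xd3  N=1 Z=0
after  3: x0=0xa2 x1=0x04 x2=0x62 x3=0xd3  N=0 Z=0
after  4: x0=0xa2 x1=0xa6 x2=0x62 x3=0xd3  N=1 Z=0
after  5: x0=0xa2 x1=0x8f x2=0x62 x3=0xd3  N=1 Z=0
-- IRQ taken; context saved, return-PC = 6 --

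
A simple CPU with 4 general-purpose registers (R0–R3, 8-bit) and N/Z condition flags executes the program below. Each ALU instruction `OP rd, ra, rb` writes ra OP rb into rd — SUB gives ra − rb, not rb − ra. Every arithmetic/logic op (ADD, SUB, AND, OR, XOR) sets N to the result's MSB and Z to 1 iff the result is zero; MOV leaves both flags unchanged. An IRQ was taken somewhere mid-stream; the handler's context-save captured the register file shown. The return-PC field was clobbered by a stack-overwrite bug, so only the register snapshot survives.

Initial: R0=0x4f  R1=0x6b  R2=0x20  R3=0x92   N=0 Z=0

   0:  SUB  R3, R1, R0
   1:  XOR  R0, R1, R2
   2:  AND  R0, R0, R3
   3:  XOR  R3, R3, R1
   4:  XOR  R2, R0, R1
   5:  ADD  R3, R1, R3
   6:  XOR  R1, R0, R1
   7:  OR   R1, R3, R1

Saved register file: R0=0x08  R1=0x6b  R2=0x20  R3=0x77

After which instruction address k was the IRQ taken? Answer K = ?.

after  0: R0=0x4f R1=0x6b R2=0x20 R3=0x1c  N=0 Z=0
after  1: R0=0x4b R1=0x6b R2=0x20 R3=0x1c  N=0 Z=0
after  2: R0=0x08 R1=0x6b R2=0x20 R3=0x1c  N=0 Z=0
after  3: R0=0x08 R1=0x6b R2=0x20 R3=0x77  N=0 Z=0
-- IRQ taken; context saved, return-PC = 4 --

K = 3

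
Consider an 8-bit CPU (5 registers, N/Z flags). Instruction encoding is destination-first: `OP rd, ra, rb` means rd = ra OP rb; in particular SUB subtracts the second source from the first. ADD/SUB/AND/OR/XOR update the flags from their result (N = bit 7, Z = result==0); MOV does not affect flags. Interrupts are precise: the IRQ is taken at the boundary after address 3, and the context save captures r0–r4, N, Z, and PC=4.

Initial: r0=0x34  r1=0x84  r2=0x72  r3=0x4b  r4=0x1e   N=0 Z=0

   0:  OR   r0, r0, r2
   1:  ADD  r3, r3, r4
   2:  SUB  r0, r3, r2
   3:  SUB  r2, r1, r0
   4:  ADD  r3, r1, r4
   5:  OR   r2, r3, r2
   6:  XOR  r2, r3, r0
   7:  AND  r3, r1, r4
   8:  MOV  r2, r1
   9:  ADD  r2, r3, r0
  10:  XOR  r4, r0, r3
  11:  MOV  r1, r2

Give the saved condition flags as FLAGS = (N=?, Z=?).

after  0: r0=0x76 r1=0x84 r2=0x72 r3=0x4b r4=0x1e  N=0 Z=0
after  1: r0=0x76 r1=0x84 r2=0x72 r3=0x69 r4=0x1e  N=0 Z=0
after  2: r0=0xf7 r1=0x84 r2=0x72 r3=0x69 r4=0x1e  N=1 Z=0
after  3: r0=0xf7 r1=0x84 r2=0x8d r3=0x69 r4=0x1e  N=1 Z=0
-- IRQ taken; context saved, return-PC = 4 --

FLAGS = (N=1, Z=0)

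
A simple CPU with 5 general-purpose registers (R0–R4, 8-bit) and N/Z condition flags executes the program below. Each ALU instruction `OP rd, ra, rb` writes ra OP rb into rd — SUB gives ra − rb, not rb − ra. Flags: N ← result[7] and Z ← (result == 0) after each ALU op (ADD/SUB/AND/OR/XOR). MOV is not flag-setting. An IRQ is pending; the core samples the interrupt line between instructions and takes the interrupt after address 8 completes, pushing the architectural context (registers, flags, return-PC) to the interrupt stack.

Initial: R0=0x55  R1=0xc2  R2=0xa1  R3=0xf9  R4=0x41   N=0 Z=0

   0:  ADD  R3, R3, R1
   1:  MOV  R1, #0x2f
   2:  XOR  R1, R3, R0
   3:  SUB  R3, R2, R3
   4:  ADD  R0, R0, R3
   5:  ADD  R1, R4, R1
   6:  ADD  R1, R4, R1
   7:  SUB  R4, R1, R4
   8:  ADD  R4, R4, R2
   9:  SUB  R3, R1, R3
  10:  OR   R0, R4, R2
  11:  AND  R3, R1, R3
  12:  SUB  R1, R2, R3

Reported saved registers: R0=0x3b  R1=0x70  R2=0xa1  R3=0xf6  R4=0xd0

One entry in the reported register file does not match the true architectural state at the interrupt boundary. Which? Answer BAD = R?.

BAD = R3

after  0: R0=0x55 R1=0xc2 R2=0xa1 R3=0xbb R4=0x41  N=1 Z=0
after  1: R0=0x55 R1=0x2f R2=0xa1 R3=0xbb R4=0x41  N=1 Z=0
after  2: R0=0x55 R1=0xee R2=0xa1 R3=0xbb R4=0x41  N=1 Z=0
after  3: R0=0x55 R1=0xee R2=0xa1 R3=0xe6 R4=0x41  N=1 Z=0
after  4: R0=0x3b R1=0xee R2=0xa1 R3=0xe6 R4=0x41  N=0 Z=0
after  5: R0=0x3b R1=0x2f R2=0xa1 R3=0xe6 R4=0x41  N=0 Z=0
after  6: R0=0x3b R1=0x70 R2=0xa1 R3=0xe6 R4=0x41  N=0 Z=0
after  7: R0=0x3b R1=0x70 R2=0xa1 R3=0xe6 R4=0x2f  N=0 Z=0
after  8: R0=0x3b R1=0x70 R2=0xa1 R3=0xe6 R4=0xd0  N=1 Z=0
-- IRQ taken; context saved, return-PC = 9 --
mismatch: R3: reported 0xf6 vs actual 0xe6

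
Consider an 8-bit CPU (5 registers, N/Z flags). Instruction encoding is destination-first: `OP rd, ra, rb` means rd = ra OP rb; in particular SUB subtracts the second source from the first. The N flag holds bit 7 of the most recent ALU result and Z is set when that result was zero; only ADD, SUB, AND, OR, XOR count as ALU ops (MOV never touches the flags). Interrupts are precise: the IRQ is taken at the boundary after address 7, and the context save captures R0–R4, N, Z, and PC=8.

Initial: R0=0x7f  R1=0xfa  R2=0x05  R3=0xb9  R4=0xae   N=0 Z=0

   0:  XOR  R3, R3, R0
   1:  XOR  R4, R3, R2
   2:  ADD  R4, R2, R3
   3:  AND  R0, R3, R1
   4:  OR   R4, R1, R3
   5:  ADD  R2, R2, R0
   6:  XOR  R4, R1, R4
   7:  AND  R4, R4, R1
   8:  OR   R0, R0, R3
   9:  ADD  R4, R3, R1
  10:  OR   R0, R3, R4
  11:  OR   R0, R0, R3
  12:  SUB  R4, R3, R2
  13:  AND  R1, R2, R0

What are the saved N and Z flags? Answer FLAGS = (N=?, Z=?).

FLAGS = (N=0, Z=1)

after  0: R0=0x7f R1=0xfa R2=0x05 R3=0xc6 R4=0xae  N=1 Z=0
after  1: R0=0x7f R1=0xfa R2=0x05 R3=0xc6 R4=0xc3  N=1 Z=0
after  2: R0=0x7f R1=0xfa R2=0x05 R3=0xc6 R4=0xcb  N=1 Z=0
after  3: R0=0xc2 R1=0xfa R2=0x05 R3=0xc6 R4=0xcb  N=1 Z=0
after  4: R0=0xc2 R1=0xfa R2=0x05 R3=0xc6 R4=0xfe  N=1 Z=0
after  5: R0=0xc2 R1=0xfa R2=0xc7 R3=0xc6 R4=0xfe  N=1 Z=0
after  6: R0=0xc2 R1=0xfa R2=0xc7 R3=0xc6 R4=0x04  N=0 Z=0
after  7: R0=0xc2 R1=0xfa R2=0xc7 R3=0xc6 R4=0x00  N=0 Z=1
-- IRQ taken; context saved, return-PC = 8 --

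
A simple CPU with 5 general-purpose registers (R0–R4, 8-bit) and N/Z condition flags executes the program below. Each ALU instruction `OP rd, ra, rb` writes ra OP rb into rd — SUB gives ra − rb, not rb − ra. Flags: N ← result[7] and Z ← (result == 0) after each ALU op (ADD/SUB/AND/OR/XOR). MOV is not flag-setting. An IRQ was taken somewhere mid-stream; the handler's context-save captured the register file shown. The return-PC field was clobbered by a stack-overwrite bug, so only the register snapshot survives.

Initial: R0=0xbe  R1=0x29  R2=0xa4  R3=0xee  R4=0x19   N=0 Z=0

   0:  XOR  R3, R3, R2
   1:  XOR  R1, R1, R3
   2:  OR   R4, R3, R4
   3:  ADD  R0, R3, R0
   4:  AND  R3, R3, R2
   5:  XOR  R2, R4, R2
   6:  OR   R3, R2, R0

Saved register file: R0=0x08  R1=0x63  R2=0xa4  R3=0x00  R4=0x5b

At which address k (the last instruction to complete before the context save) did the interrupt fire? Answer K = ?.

after  0: R0=0xbe R1=0x29 R2=0xa4 R3=0x4a R4=0x19  N=0 Z=0
after  1: R0=0xbe R1=0x63 R2=0xa4 R3=0x4a R4=0x19  N=0 Z=0
after  2: R0=0xbe R1=0x63 R2=0xa4 R3=0x4a R4=0x5b  N=0 Z=0
after  3: R0=0x08 R1=0x63 R2=0xa4 R3=0x4a R4=0x5b  N=0 Z=0
after  4: R0=0x08 R1=0x63 R2=0xa4 R3=0x00 R4=0x5b  N=0 Z=1
-- IRQ taken; context saved, return-PC = 5 --

K = 4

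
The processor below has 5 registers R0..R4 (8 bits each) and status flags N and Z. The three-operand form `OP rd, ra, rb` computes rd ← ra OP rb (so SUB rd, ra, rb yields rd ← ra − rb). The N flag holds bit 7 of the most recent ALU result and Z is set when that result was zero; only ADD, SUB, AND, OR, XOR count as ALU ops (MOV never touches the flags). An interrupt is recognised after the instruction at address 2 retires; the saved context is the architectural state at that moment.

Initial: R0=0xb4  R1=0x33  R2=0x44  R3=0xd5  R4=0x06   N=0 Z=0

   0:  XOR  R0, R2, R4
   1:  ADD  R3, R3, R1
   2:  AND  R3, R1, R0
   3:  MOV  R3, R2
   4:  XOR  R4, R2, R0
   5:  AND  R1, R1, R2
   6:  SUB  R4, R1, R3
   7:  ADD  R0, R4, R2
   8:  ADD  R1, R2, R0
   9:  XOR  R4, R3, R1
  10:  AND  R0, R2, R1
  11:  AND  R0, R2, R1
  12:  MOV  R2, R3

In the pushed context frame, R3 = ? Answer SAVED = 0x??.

SAVED = 0x02

after  0: R0=0x42 R1=0x33 R2=0x44 R3=0xd5 R4=0x06  N=0 Z=0
after  1: R0=0x42 R1=0x33 R2=0x44 R3=0x08 R4=0x06  N=0 Z=0
after  2: R0=0x42 R1=0x33 R2=0x44 R3=0x02 R4=0x06  N=0 Z=0
-- IRQ taken; context saved, return-PC = 3 --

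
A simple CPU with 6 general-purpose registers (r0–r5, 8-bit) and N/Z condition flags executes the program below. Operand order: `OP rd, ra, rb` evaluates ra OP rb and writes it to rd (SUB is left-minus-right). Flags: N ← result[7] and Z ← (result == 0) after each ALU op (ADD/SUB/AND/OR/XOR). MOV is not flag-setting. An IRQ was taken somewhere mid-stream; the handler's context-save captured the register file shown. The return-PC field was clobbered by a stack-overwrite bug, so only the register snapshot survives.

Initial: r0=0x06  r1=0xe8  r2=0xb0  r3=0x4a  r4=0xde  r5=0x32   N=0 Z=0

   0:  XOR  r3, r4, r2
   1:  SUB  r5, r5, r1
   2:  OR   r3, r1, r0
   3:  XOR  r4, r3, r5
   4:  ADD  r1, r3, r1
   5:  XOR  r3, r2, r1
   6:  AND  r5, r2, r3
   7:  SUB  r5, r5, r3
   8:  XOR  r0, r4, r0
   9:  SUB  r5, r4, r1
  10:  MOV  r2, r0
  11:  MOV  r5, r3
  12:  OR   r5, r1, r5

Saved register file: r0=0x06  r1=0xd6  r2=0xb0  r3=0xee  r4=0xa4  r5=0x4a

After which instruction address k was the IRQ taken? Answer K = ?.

after  0: r0=0x06 r1=0xe8 r2=0xb0 r3=0x6e r4=0xde r5=0x32  N=0 Z=0
after  1: r0=0x06 r1=0xe8 r2=0xb0 r3=0x6e r4=0xde r5=0x4a  N=0 Z=0
after  2: r0=0x06 r1=0xe8 r2=0xb0 r3=0xee r4=0xde r5=0x4a  N=1 Z=0
after  3: r0=0x06 r1=0xe8 r2=0xb0 r3=0xee r4=0xa4 r5=0x4a  N=1 Z=0
after  4: r0=0x06 r1=0xd6 r2=0xb0 r3=0xee r4=0xa4 r5=0x4a  N=1 Z=0
-- IRQ taken; context saved, return-PC = 5 --

K = 4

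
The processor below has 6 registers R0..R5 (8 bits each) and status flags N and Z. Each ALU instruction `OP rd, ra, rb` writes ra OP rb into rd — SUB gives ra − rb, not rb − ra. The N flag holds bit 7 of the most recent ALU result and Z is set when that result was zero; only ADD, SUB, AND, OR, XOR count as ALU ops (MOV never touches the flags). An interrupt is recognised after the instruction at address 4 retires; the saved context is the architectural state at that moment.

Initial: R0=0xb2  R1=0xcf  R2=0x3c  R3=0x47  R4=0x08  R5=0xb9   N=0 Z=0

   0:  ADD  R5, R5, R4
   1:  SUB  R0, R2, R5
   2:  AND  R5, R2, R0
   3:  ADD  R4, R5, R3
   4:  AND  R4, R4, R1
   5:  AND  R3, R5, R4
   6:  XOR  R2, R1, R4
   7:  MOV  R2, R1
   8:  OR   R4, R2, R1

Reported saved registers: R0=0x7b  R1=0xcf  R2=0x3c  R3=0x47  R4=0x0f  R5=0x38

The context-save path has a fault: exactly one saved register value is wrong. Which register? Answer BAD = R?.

after  0: R0=0xb2 R1=0xcf R2=0x3c R3=0x47 R4=0x08 R5=0xc1  N=1 Z=0
after  1: R0=0x7b R1=0xcf R2=0x3c R3=0x47 R4=0x08 R5=0xc1  N=0 Z=0
after  2: R0=0x7b R1=0xcf R2=0x3c R3=0x47 R4=0x08 R5=0x38  N=0 Z=0
after  3: R0=0x7b R1=0xcf R2=0x3c R3=0x47 R4=0x7f R5=0x38  N=0 Z=0
after  4: R0=0x7b R1=0xcf R2=0x3c R3=0x47 R4=0x4f R5=0x38  N=0 Z=0
-- IRQ taken; context saved, return-PC = 5 --
mismatch: R4: reported 0x0f vs actual 0x4f

BAD = R4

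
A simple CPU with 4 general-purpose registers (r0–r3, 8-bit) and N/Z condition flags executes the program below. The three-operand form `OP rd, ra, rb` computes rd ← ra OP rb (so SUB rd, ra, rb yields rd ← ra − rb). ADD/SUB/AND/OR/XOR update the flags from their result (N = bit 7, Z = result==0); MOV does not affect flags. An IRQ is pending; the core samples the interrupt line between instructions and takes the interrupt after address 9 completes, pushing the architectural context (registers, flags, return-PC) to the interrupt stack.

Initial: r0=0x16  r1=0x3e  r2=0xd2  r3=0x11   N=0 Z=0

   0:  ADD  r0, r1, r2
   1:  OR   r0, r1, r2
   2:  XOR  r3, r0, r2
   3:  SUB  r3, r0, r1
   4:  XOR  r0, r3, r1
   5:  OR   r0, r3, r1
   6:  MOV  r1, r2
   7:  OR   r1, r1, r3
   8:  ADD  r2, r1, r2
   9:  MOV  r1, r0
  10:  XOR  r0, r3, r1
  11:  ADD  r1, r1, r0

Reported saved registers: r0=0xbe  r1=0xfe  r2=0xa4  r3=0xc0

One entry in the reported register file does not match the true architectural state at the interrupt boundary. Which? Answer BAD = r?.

after  0: r0=0x10 r1=0x3e r2=0xd2 r3=0x11  N=0 Z=0
after  1: r0=0xfe r1=0x3e r2=0xd2 r3=0x11  N=1 Z=0
after  2: r0=0xfe r1=0x3e r2=0xd2 r3=0x2c  N=0 Z=0
after  3: r0=0xfe r1=0x3e r2=0xd2 r3=0xc0  N=1 Z=0
after  4: r0=0xfe r1=0x3e r2=0xd2 r3=0xc0  N=1 Z=0
after  5: r0=0xfe r1=0x3e r2=0xd2 r3=0xc0  N=1 Z=0
after  6: r0=0xfe r1=0xd2 r2=0xd2 r3=0xc0  N=1 Z=0
after  7: r0=0xfe r1=0xd2 r2=0xd2 r3=0xc0  N=1 Z=0
after  8: r0=0xfe r1=0xd2 r2=0xa4 r3=0xc0  N=1 Z=0
after  9: r0=0xfe r1=0xfe r2=0xa4 r3=0xc0  N=1 Z=0
-- IRQ taken; context saved, return-PC = 10 --
mismatch: r0: reported 0xbe vs actual 0xfe

BAD = r0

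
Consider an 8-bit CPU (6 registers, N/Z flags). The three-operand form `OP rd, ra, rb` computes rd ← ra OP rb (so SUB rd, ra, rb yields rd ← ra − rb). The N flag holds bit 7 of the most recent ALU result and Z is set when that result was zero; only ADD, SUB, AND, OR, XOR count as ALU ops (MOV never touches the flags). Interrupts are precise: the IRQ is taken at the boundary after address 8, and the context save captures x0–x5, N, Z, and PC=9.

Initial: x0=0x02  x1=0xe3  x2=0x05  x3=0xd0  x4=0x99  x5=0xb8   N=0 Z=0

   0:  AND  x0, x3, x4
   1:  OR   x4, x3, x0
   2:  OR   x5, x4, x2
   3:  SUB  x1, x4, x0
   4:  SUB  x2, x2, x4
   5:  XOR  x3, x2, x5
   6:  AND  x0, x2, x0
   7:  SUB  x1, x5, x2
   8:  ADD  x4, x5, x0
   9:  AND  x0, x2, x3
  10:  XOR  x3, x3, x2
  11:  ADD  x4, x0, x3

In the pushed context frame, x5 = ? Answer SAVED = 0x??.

SAVED = 0xd5

after  0: x0=0x90 x1=0xe3 x2=0x05 x3=0xd0 x4=0x99 x5=0xb8  N=1 Z=0
after  1: x0=0x90 x1=0xe3 x2=0x05 x3=0xd0 x4=0xd0 x5=0xb8  N=1 Z=0
after  2: x0=0x90 x1=0xe3 x2=0x05 x3=0xd0 x4=0xd0 x5=0xd5  N=1 Z=0
after  3: x0=0x90 x1=0x40 x2=0x05 x3=0xd0 x4=0xd0 x5=0xd5  N=0 Z=0
after  4: x0=0x90 x1=0x40 x2=0x35 x3=0xd0 x4=0xd0 x5=0xd5  N=0 Z=0
after  5: x0=0x90 x1=0x40 x2=0x35 x3=0xe0 x4=0xd0 x5=0xd5  N=1 Z=0
after  6: x0=0x10 x1=0x40 x2=0x35 x3=0xe0 x4=0xd0 x5=0xd5  N=0 Z=0
after  7: x0=0x10 x1=0xa0 x2=0x35 x3=0xe0 x4=0xd0 x5=0xd5  N=1 Z=0
after  8: x0=0x10 x1=0xa0 x2=0x35 x3=0xe0 x4=0xe5 x5=0xd5  N=1 Z=0
-- IRQ taken; context saved, return-PC = 9 --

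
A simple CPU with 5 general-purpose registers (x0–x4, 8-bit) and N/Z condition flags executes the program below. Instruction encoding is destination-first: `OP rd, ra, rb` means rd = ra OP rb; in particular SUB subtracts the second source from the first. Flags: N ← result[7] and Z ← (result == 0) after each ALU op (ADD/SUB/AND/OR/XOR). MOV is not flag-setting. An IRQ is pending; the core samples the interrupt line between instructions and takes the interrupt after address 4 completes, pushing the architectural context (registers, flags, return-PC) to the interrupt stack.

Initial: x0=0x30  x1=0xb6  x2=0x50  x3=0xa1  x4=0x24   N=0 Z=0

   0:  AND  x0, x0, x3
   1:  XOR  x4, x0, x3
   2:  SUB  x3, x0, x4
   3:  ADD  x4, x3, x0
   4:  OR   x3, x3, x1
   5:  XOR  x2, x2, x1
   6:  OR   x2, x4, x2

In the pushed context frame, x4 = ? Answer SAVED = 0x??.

after  0: x0=0x20 x1=0xb6 x2=0x50 x3=0xa1 x4=0x24  N=0 Z=0
after  1: x0=0x20 x1=0xb6 x2=0x50 x3=0xa1 x4=0x81  N=1 Z=0
after  2: x0=0x20 x1=0xb6 x2=0x50 x3=0x9f x4=0x81  N=1 Z=0
after  3: x0=0x20 x1=0xb6 x2=0x50 x3=0x9f x4=0xbf  N=1 Z=0
after  4: x0=0x20 x1=0xb6 x2=0x50 x3=0xbf x4=0xbf  N=1 Z=0
-- IRQ taken; context saved, return-PC = 5 --

SAVED = 0xbf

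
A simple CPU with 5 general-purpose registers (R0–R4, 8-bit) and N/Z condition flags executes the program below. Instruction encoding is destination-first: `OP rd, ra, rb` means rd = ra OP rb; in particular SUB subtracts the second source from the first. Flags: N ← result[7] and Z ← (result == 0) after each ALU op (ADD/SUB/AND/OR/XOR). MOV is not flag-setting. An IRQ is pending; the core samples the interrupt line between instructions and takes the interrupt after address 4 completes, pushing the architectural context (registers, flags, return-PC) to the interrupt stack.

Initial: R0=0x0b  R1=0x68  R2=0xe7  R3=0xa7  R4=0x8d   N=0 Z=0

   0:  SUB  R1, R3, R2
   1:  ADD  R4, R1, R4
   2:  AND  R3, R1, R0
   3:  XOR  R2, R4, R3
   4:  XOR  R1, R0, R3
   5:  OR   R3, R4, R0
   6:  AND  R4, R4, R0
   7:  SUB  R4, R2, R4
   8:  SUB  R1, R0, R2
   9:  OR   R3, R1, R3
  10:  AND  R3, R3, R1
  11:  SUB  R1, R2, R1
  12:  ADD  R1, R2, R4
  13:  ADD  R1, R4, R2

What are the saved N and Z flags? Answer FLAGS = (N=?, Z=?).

FLAGS = (N=0, Z=0)

after  0: R0=0x0b R1=0xc0 R2=0xe7 R3=0xa7 R4=0x8d  N=1 Z=0
after  1: R0=0x0b R1=0xc0 R2=0xe7 R3=0xa7 R4=0x4d  N=0 Z=0
after  2: R0=0x0b R1=0xc0 R2=0xe7 R3=0x00 R4=0x4d  N=0 Z=1
after  3: R0=0x0b R1=0xc0 R2=0x4d R3=0x00 R4=0x4d  N=0 Z=0
after  4: R0=0x0b R1=0x0b R2=0x4d R3=0x00 R4=0x4d  N=0 Z=0
-- IRQ taken; context saved, return-PC = 5 --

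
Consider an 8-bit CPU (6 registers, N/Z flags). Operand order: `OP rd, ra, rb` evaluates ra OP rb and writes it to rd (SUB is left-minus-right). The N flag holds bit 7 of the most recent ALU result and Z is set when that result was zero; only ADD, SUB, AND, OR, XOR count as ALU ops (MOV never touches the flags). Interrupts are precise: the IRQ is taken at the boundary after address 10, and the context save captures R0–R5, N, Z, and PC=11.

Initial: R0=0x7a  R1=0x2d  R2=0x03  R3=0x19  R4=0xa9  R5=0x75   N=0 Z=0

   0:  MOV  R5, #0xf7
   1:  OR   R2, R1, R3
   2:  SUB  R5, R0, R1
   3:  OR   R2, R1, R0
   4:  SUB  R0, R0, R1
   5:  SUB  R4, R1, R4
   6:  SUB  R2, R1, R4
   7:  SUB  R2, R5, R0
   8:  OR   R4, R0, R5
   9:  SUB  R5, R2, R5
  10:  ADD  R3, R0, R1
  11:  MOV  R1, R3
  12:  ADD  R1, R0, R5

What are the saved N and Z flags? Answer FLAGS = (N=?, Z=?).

after  0: R0=0x7a R1=0x2d R2=0x03 R3=0x19 R4=0xa9 R5=0xf7  N=0 Z=0
after  1: R0=0x7a R1=0x2d R2=0x3d R3=0x19 R4=0xa9 R5=0xf7  N=0 Z=0
after  2: R0=0x7a R1=0x2d R2=0x3d R3=0x19 R4=0xa9 R5=0x4d  N=0 Z=0
after  3: R0=0x7a R1=0x2d R2=0x7f R3=0x19 R4=0xa9 R5=0x4d  N=0 Z=0
after  4: R0=0x4d R1=0x2d R2=0x7f R3=0x19 R4=0xa9 R5=0x4d  N=0 Z=0
after  5: R0=0x4d R1=0x2d R2=0x7f R3=0x19 R4=0x84 R5=0x4d  N=1 Z=0
after  6: R0=0x4d R1=0x2d R2=0xa9 R3=0x19 R4=0x84 R5=0x4d  N=1 Z=0
after  7: R0=0x4d R1=0x2d R2=0x00 R3=0x19 R4=0x84 R5=0x4d  N=0 Z=1
after  8: R0=0x4d R1=0x2d R2=0x00 R3=0x19 R4=0x4d R5=0x4d  N=0 Z=0
after  9: R0=0x4d R1=0x2d R2=0x00 R3=0x19 R4=0x4d R5=0xb3  N=1 Z=0
after 10: R0=0x4d R1=0x2d R2=0x00 R3=0x7a R4=0x4d R5=0xb3  N=0 Z=0
-- IRQ taken; context saved, return-PC = 11 --

FLAGS = (N=0, Z=0)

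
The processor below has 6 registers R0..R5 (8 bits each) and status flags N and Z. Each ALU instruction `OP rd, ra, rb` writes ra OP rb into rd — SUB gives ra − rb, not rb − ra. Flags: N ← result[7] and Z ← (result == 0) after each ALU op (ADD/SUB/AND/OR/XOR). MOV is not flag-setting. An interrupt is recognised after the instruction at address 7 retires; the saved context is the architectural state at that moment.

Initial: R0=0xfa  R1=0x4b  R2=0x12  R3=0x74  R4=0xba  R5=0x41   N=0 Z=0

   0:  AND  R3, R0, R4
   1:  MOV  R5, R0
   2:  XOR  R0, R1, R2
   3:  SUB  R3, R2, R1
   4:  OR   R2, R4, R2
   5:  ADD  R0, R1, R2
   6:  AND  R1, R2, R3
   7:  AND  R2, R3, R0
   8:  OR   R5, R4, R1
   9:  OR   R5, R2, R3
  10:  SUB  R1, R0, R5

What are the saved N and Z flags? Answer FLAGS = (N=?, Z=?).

after  0: R0=0xfa R1=0x4b R2=0x12 R3=0xba R4=0xba R5=0x41  N=1 Z=0
after  1: R0=0xfa R1=0x4b R2=0x12 R3=0xba R4=0xba R5=0xfa  N=1 Z=0
after  2: R0=0x59 R1=0x4b R2=0x12 R3=0xba R4=0xba R5=0xfa  N=0 Z=0
after  3: R0=0x59 R1=0x4b R2=0x12 R3=0xc7 R4=0xba R5=0xfa  N=1 Z=0
after  4: R0=0x59 R1=0x4b R2=0xba R3=0xc7 R4=0xba R5=0xfa  N=1 Z=0
after  5: R0=0x05 R1=0x4b R2=0xba R3=0xc7 R4=0xba R5=0xfa  N=0 Z=0
after  6: R0=0x05 R1=0x82 R2=0xba R3=0xc7 R4=0xba R5=0xfa  N=1 Z=0
after  7: R0=0x05 R1=0x82 R2=0x05 R3=0xc7 R4=0xba R5=0xfa  N=0 Z=0
-- IRQ taken; context saved, return-PC = 8 --

FLAGS = (N=0, Z=0)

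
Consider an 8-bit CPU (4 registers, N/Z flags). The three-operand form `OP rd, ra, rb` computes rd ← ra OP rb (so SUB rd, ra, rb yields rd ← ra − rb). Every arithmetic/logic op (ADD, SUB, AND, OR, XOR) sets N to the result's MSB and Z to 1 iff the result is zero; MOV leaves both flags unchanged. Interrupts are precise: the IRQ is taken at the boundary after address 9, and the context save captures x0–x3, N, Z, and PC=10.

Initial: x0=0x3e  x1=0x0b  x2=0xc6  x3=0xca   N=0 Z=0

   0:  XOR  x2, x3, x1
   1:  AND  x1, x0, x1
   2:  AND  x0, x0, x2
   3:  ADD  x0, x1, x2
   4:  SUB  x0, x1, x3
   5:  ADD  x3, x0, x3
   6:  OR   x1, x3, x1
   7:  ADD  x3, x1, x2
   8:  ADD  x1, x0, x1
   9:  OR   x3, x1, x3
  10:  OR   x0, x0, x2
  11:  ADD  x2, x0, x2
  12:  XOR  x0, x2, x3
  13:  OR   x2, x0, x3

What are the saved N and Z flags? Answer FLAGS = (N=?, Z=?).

after  0: x0=0x3e x1=0x0b x2=0xc1 x3=0xca  N=1 Z=0
after  1: x0=0x3e x1=0x0a x2=0xc1 x3=0xca  N=0 Z=0
after  2: x0=0x00 x1=0x0a x2=0xc1 x3=0xca  N=0 Z=1
after  3: x0=0xcb x1=0x0a x2=0xc1 x3=0xca  N=1 Z=0
after  4: x0=0x40 x1=0x0a x2=0xc1 x3=0xca  N=0 Z=0
after  5: x0=0x40 x1=0x0a x2=0xc1 x3=0x0a  N=0 Z=0
after  6: x0=0x40 x1=0x0a x2=0xc1 x3=0x0a  N=0 Z=0
after  7: x0=0x40 x1=0x0a x2=0xc1 x3=0xcb  N=1 Z=0
after  8: x0=0x40 x1=0x4a x2=0xc1 x3=0xcb  N=0 Z=0
after  9: x0=0x40 x1=0x4a x2=0xc1 x3=0xcb  N=1 Z=0
-- IRQ taken; context saved, return-PC = 10 --

FLAGS = (N=1, Z=0)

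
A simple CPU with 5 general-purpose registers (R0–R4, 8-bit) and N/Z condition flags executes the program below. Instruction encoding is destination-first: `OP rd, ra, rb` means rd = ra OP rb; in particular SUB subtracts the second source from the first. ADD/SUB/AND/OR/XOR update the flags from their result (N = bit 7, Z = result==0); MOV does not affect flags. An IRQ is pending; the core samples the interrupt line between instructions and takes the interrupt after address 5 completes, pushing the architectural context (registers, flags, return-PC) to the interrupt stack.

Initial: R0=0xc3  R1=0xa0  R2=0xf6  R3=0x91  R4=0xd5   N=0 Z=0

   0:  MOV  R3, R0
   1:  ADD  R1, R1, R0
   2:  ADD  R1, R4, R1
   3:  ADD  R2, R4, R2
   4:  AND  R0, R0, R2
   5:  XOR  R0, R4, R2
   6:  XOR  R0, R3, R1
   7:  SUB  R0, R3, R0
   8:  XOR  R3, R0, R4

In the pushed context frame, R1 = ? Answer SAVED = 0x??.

SAVED = 0x38

after  0: R0=0xc3 R1=0xa0 R2=0xf6 R3=0xc3 R4=0xd5  N=0 Z=0
after  1: R0=0xc3 R1=0x63 R2=0xf6 R3=0xc3 R4=0xd5  N=0 Z=0
after  2: R0=0xc3 R1=0x38 R2=0xf6 R3=0xc3 R4=0xd5  N=0 Z=0
after  3: R0=0xc3 R1=0x38 R2=0xcb R3=0xc3 R4=0xd5  N=1 Z=0
after  4: R0=0xc3 R1=0x38 R2=0xcb R3=0xc3 R4=0xd5  N=1 Z=0
after  5: R0=0x1e R1=0x38 R2=0xcb R3=0xc3 R4=0xd5  N=0 Z=0
-- IRQ taken; context saved, return-PC = 6 --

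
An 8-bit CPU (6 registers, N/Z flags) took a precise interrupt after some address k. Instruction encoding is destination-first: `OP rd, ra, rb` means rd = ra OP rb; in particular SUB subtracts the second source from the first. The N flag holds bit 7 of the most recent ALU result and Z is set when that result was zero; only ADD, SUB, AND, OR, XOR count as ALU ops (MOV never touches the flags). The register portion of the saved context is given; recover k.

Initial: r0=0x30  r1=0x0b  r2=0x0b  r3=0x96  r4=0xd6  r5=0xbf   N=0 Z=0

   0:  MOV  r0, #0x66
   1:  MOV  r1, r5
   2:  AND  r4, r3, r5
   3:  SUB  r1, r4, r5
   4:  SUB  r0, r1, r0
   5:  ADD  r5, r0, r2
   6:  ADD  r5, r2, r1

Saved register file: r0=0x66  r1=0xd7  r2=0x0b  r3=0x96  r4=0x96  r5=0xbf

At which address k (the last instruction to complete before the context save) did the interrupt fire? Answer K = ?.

K = 3

after  0: r0=0x66 r1=0x0b r2=0x0b r3=0x96 r4=0xd6 r5=0xbf  N=0 Z=0
after  1: r0=0x66 r1=0xbf r2=0x0b r3=0x96 r4=0xd6 r5=0xbf  N=0 Z=0
after  2: r0=0x66 r1=0xbf r2=0x0b r3=0x96 r4=0x96 r5=0xbf  N=1 Z=0
after  3: r0=0x66 r1=0xd7 r2=0x0b r3=0x96 r4=0x96 r5=0xbf  N=1 Z=0
-- IRQ taken; context saved, return-PC = 4 --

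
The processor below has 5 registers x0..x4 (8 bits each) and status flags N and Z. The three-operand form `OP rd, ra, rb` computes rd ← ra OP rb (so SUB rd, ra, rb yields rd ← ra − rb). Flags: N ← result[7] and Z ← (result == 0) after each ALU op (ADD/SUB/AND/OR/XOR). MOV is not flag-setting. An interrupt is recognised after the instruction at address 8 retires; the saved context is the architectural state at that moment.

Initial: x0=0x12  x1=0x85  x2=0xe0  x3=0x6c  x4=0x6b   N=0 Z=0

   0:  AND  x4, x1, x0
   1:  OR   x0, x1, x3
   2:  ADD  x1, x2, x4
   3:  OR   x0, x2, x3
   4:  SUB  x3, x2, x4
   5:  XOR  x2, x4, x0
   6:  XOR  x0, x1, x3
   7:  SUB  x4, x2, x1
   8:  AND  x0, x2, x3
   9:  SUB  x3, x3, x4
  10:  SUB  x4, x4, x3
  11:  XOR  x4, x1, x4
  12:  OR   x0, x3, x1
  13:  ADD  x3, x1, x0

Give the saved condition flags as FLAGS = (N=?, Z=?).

after  0: x0=0x12 x1=0x85 x2=0xe0 x3=0x6c x4=0x00  N=0 Z=1
after  1: x0=0xed x1=0x85 x2=0xe0 x3=0x6c x4=0x00  N=1 Z=0
after  2: x0=0xed x1=0xe0 x2=0xe0 x3=0x6c x4=0x00  N=1 Z=0
after  3: x0=0xec x1=0xe0 x2=0xe0 x3=0x6c x4=0x00  N=1 Z=0
after  4: x0=0xec x1=0xe0 x2=0xe0 x3=0xe0 x4=0x00  N=1 Z=0
after  5: x0=0xec x1=0xe0 x2=0xec x3=0xe0 x4=0x00  N=1 Z=0
after  6: x0=0x00 x1=0xe0 x2=0xec x3=0xe0 x4=0x00  N=0 Z=1
after  7: x0=0x00 x1=0xe0 x2=0xec x3=0xe0 x4=0x0c  N=0 Z=0
after  8: x0=0xe0 x1=0xe0 x2=0xec x3=0xe0 x4=0x0c  N=1 Z=0
-- IRQ taken; context saved, return-PC = 9 --

FLAGS = (N=1, Z=0)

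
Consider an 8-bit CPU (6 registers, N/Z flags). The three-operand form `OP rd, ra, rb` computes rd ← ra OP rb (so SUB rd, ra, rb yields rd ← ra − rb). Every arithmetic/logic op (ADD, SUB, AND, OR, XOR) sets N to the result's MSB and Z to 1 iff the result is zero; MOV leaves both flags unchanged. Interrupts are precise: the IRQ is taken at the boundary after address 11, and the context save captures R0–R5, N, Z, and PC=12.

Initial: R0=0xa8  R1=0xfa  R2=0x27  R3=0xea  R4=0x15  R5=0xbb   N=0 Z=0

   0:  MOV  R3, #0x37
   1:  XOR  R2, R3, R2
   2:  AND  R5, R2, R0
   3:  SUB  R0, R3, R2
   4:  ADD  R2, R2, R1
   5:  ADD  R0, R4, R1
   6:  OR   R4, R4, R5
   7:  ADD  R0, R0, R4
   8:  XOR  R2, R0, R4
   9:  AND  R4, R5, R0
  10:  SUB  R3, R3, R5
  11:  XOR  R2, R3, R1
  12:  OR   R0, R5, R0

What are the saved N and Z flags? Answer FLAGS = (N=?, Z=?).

FLAGS = (N=1, Z=0)

after  0: R0=0xa8 R1=0xfa R2=0x27 R3=0x37 R4=0x15 R5=0xbb  N=0 Z=0
after  1: R0=0xa8 R1=0xfa R2=0x10 R3=0x37 R4=0x15 R5=0xbb  N=0 Z=0
after  2: R0=0xa8 R1=0xfa R2=0x10 R3=0x37 R4=0x15 R5=0x00  N=0 Z=1
after  3: R0=0x27 R1=0xfa R2=0x10 R3=0x37 R4=0x15 R5=0x00  N=0 Z=0
after  4: R0=0x27 R1=0xfa R2=0x0a R3=0x37 R4=0x15 R5=0x00  N=0 Z=0
after  5: R0=0x0f R1=0xfa R2=0x0a R3=0x37 R4=0x15 R5=0x00  N=0 Z=0
after  6: R0=0x0f R1=0xfa R2=0x0a R3=0x37 R4=0x15 R5=0x00  N=0 Z=0
after  7: R0=0x24 R1=0xfa R2=0x0a R3=0x37 R4=0x15 R5=0x00  N=0 Z=0
after  8: R0=0x24 R1=0xfa R2=0x31 R3=0x37 R4=0x15 R5=0x00  N=0 Z=0
after  9: R0=0x24 R1=0xfa R2=0x31 R3=0x37 R4=0x00 R5=0x00  N=0 Z=1
after 10: R0=0x24 R1=0xfa R2=0x31 R3=0x37 R4=0x00 R5=0x00  N=0 Z=0
after 11: R0=0x24 R1=0xfa R2=0xcd R3=0x37 R4=0x00 R5=0x00  N=1 Z=0
-- IRQ taken; context saved, return-PC = 12 --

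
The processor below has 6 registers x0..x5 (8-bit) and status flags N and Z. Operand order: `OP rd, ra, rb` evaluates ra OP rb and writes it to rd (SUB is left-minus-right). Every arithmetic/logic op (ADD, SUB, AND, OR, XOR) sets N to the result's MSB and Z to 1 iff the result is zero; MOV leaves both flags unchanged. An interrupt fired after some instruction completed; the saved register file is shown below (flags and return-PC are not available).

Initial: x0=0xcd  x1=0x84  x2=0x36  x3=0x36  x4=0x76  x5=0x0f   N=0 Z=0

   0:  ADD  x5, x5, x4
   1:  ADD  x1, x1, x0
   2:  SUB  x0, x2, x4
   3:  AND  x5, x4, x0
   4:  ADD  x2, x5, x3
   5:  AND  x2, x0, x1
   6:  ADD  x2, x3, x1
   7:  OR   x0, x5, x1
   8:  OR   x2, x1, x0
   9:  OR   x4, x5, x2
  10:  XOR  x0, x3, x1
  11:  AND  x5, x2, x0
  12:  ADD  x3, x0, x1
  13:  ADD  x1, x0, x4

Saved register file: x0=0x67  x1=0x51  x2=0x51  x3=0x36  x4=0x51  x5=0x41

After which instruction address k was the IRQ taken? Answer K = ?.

after  0: x0=0xcd x1=0x84 x2=0x36 x3=0x36 x4=0x76 x5=0x85  N=1 Z=0
after  1: x0=0xcd x1=0x51 x2=0x36 x3=0x36 x4=0x76 x5=0x85  N=0 Z=0
after  2: x0=0xc0 x1=0x51 x2=0x36 x3=0x36 x4=0x76 x5=0x85  N=1 Z=0
after  3: x0=0xc0 x1=0x51 x2=0x36 x3=0x36 x4=0x76 x5=0x40  N=0 Z=0
after  4: x0=0xc0 x1=0x51 x2=0x76 x3=0x36 x4=0x76 x5=0x40  N=0 Z=0
after  5: x0=0xc0 x1=0x51 x2=0x40 x3=0x36 x4=0x76 x5=0x40  N=0 Z=0
after  6: x0=0xc0 x1=0x51 x2=0x87 x3=0x36 x4=0x76 x5=0x40  N=1 Z=0
after  7: x0=0x51 x1=0x51 x2=0x87 x3=0x36 x4=0x76 x5=0x40  N=0 Z=0
after  8: x0=0x51 x1=0x51 x2=0x51 x3=0x36 x4=0x76 x5=0x40  N=0 Z=0
after  9: x0=0x51 x1=0x51 x2=0x51 x3=0x36 x4=0x51 x5=0x40  N=0 Z=0
after 10: x0=0x67 x1=0x51 x2=0x51 x3=0x36 x4=0x51 x5=0x40  N=0 Z=0
after 11: x0=0x67 x1=0x51 x2=0x51 x3=0x36 x4=0x51 x5=0x41  N=0 Z=0
-- IRQ taken; context saved, return-PC = 12 --

K = 11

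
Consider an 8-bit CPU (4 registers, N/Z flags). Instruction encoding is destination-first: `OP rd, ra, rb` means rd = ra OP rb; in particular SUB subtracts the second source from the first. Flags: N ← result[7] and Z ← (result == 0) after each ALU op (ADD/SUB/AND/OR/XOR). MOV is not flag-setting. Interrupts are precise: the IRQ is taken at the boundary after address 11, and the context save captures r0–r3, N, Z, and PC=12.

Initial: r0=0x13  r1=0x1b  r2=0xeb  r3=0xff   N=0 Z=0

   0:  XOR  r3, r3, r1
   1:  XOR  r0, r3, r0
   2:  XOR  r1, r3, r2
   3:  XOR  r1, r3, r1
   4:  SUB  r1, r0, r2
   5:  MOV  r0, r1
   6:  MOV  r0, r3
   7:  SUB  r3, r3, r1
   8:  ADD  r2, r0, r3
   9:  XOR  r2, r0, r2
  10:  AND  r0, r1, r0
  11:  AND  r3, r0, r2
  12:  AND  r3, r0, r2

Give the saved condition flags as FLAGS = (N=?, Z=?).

after  0: r0=0x13 r1=0x1b r2=0xeb r3=0xe4  N=1 Z=0
after  1: r0=0xf7 r1=0x1b r2=0xeb r3=0xe4  N=1 Z=0
after  2: r0=0xf7 r1=0x0f r2=0xeb r3=0xe4  N=0 Z=0
after  3: r0=0xf7 r1=0xeb r2=0xeb r3=0xe4  N=1 Z=0
after  4: r0=0xf7 r1=0x0c r2=0xeb r3=0xe4  N=0 Z=0
after  5: r0=0x0c r1=0x0c r2=0xeb r3=0xe4  N=0 Z=0
after  6: r0=0xe4 r1=0x0c r2=0xeb r3=0xe4  N=0 Z=0
after  7: r0=0xe4 r1=0x0c r2=0xeb r3=0xd8  N=1 Z=0
after  8: r0=0xe4 r1=0x0c r2=0xbc r3=0xd8  N=1 Z=0
after  9: r0=0xe4 r1=0x0c r2=0x58 r3=0xd8  N=0 Z=0
after 10: r0=0x04 r1=0x0c r2=0x58 r3=0xd8  N=0 Z=0
after 11: r0=0x04 r1=0x0c r2=0x58 r3=0x00  N=0 Z=1
-- IRQ taken; context saved, return-PC = 12 --

FLAGS = (N=0, Z=1)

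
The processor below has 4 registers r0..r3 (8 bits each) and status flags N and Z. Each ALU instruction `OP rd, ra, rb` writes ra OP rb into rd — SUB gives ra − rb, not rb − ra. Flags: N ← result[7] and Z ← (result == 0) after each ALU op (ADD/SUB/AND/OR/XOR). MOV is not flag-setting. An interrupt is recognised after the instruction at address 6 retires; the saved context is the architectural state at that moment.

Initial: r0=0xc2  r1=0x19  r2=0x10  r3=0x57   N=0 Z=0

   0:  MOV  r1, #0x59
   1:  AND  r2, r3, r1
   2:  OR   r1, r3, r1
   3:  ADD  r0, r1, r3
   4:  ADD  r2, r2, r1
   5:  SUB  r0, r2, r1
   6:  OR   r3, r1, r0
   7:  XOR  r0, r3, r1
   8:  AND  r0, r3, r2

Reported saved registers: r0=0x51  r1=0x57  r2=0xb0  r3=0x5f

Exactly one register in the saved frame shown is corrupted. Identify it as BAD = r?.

after  0: r0=0xc2 r1=0x59 r2=0x10 r3=0x57  N=0 Z=0
after  1: r0=0xc2 r1=0x59 r2=0x51 r3=0x57  N=0 Z=0
after  2: r0=0xc2 r1=0x5f r2=0x51 r3=0x57  N=0 Z=0
after  3: r0=0xb6 r1=0x5f r2=0x51 r3=0x57  N=1 Z=0
after  4: r0=0xb6 r1=0x5f r2=0xb0 r3=0x57  N=1 Z=0
after  5: r0=0x51 r1=0x5f r2=0xb0 r3=0x57  N=0 Z=0
after  6: r0=0x51 r1=0x5f r2=0xb0 r3=0x5f  N=0 Z=0
-- IRQ taken; context saved, return-PC = 7 --
mismatch: r1: reported 0x57 vs actual 0x5f

BAD = r1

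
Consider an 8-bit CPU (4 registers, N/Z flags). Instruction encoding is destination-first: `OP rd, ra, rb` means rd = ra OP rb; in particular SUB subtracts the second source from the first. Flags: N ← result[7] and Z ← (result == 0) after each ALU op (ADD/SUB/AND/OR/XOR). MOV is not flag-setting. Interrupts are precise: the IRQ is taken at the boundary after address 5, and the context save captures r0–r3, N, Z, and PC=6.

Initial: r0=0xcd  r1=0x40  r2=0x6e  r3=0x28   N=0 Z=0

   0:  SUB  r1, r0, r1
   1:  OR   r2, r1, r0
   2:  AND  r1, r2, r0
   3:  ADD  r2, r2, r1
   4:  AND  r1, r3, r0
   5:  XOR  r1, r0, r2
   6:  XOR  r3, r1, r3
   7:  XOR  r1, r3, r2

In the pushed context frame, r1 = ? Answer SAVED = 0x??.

SAVED = 0x57

after  0: r0=0xcd r1=0x8d r2=0x6e r3=0x28  N=1 Z=0
after  1: r0=0xcd r1=0x8d r2=0xcd r3=0x28  N=1 Z=0
after  2: r0=0xcd r1=0xcd r2=0xcd r3=0x28  N=1 Z=0
after  3: r0=0xcd r1=0xcd r2=0x9a r3=0x28  N=1 Z=0
after  4: r0=0xcd r1=0x08 r2=0x9a r3=0x28  N=0 Z=0
after  5: r0=0xcd r1=0x57 r2=0x9a r3=0x28  N=0 Z=0
-- IRQ taken; context saved, return-PC = 6 --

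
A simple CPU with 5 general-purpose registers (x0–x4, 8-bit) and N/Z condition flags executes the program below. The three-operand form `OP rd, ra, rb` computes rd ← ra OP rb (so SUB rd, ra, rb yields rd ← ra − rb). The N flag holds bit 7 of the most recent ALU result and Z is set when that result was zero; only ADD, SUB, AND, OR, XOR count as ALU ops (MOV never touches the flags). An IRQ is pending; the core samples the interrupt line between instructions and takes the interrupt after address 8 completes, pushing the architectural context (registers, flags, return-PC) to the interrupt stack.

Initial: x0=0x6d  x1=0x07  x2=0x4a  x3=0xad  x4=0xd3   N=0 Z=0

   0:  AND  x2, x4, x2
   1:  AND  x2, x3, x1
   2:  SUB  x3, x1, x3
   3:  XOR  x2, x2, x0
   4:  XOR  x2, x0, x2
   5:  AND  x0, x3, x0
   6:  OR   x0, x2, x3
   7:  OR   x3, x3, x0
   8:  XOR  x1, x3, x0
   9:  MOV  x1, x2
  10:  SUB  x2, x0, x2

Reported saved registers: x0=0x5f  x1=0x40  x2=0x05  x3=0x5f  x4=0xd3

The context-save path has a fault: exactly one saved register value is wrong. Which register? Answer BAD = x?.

after  0: x0=0x6d x1=0x07 x2=0x42 x3=0xad x4=0xd3  N=0 Z=0
after  1: x0=0x6d x1=0x07 x2=0x05 x3=0xad x4=0xd3  N=0 Z=0
after  2: x0=0x6d x1=0x07 x2=0x05 x3=0x5a x4=0xd3  N=0 Z=0
after  3: x0=0x6d x1=0x07 x2=0x68 x3=0x5a x4=0xd3  N=0 Z=0
after  4: x0=0x6d x1=0x07 x2=0x05 x3=0x5a x4=0xd3  N=0 Z=0
after  5: x0=0x48 x1=0x07 x2=0x05 x3=0x5a x4=0xd3  N=0 Z=0
after  6: x0=0x5f x1=0x07 x2=0x05 x3=0x5a x4=0xd3  N=0 Z=0
after  7: x0=0x5f x1=0x07 x2=0x05 x3=0x5f x4=0xd3  N=0 Z=0
after  8: x0=0x5f x1=0x00 x2=0x05 x3=0x5f x4=0xd3  N=0 Z=1
-- IRQ taken; context saved, return-PC = 9 --
mismatch: x1: reported 0x40 vs actual 0x00

BAD = x1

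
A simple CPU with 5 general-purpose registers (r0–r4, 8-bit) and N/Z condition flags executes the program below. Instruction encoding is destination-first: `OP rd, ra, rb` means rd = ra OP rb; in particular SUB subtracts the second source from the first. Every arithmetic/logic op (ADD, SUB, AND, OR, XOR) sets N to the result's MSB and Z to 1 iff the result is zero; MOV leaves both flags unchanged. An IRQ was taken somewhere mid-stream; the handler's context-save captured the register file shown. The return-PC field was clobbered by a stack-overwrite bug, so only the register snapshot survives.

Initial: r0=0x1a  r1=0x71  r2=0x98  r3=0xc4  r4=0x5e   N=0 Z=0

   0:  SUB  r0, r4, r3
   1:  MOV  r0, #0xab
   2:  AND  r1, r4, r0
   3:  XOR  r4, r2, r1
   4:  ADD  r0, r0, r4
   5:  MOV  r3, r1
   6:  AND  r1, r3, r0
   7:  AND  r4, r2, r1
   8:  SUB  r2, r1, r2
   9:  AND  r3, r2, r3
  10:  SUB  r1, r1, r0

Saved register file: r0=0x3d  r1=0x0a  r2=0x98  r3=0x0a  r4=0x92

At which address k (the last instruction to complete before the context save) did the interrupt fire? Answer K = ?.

K = 5

after  0: r0=0x9a r1=0x71 r2=0x98 r3=0xc4 r4=0x5e  N=1 Z=0
after  1: r0=0xab r1=0x71 r2=0x98 r3=0xc4 r4=0x5e  N=1 Z=0
after  2: r0=0xab r1=0x0a r2=0x98 r3=0xc4 r4=0x5e  N=0 Z=0
after  3: r0=0xab r1=0x0a r2=0x98 r3=0xc4 r4=0x92  N=1 Z=0
after  4: r0=0x3d r1=0x0a r2=0x98 r3=0xc4 r4=0x92  N=0 Z=0
after  5: r0=0x3d r1=0x0a r2=0x98 r3=0x0a r4=0x92  N=0 Z=0
-- IRQ taken; context saved, return-PC = 6 --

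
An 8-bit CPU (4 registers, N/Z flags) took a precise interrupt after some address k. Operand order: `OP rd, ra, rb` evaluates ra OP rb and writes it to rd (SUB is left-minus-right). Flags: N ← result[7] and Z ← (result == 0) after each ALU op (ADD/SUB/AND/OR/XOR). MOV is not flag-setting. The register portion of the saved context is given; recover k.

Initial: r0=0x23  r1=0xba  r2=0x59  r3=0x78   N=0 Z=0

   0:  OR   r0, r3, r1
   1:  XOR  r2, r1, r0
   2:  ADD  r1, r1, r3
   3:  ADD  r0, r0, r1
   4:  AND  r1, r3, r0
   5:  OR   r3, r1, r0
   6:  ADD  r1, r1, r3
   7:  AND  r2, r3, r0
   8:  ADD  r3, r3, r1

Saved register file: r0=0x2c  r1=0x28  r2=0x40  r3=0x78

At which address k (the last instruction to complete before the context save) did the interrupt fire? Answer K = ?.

after  0: r0=0xfa r1=0xba r2=0x59 r3=0x78  N=1 Z=0
after  1: r0=0xfa r1=0xba r2=0x40 r3=0x78  N=0 Z=0
after  2: r0=0xfa r1=0x32 r2=0x40 r3=0x78  N=0 Z=0
after  3: r0=0x2c r1=0x32 r2=0x40 r3=0x78  N=0 Z=0
after  4: r0=0x2c r1=0x28 r2=0x40 r3=0x78  N=0 Z=0
-- IRQ taken; context saved, return-PC = 5 --

K = 4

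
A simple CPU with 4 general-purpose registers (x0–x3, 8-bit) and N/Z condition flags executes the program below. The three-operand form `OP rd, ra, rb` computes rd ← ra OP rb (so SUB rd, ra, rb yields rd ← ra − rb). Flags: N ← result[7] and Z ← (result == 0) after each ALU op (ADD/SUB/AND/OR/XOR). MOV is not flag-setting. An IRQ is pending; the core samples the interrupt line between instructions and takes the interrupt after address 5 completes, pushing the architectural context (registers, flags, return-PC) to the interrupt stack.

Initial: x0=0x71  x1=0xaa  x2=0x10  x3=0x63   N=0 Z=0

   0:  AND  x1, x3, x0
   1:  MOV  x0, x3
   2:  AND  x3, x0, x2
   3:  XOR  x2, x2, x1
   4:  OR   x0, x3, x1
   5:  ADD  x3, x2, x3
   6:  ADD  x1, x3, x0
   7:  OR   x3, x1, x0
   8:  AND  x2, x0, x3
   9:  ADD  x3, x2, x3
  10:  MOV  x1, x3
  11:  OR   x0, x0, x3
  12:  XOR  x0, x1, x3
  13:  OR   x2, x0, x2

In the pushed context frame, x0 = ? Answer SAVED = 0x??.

SAVED = 0x61

after  0: x0=0x71 x1=0x61 x2=0x10 x3=0x63  N=0 Z=0
after  1: x0=0x63 x1=0x61 x2=0x10 x3=0x63  N=0 Z=0
after  2: x0=0x63 x1=0x61 x2=0x10 x3=0x00  N=0 Z=1
after  3: x0=0x63 x1=0x61 x2=0x71 x3=0x00  N=0 Z=0
after  4: x0=0x61 x1=0x61 x2=0x71 x3=0x00  N=0 Z=0
after  5: x0=0x61 x1=0x61 x2=0x71 x3=0x71  N=0 Z=0
-- IRQ taken; context saved, return-PC = 6 --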